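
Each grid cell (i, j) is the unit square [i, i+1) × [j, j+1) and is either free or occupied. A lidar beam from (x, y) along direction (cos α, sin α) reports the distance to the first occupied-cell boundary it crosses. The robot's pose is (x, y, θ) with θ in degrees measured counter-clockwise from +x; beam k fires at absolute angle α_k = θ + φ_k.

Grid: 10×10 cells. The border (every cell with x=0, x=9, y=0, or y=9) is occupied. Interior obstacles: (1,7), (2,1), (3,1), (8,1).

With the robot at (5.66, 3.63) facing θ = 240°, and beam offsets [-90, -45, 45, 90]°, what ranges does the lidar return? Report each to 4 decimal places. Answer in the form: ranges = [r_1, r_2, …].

ranges = [5.3809, 4.8244, 2.7228, 3.2600]

beam 1: φ=-90°, α=150°
  d=(-0.8660,0.5000)  start (5,3)  tX=0.7621 tY=0.7400  stride 1/|dx|=1.1547 1/|dy|=2.0000
    cross y-line → (5,4), t=0.7400
    cross x-line → (4,4), t=0.7621
    cross x-line → (3,4), t=1.9168
    cross y-line → (3,5), t=2.7400
    cross x-line → (2,5), t=3.0715
    cross x-line → (1,5), t=4.2262
    cross y-line → (1,6), t=4.7400
    cross x-line → (0,6), t=5.3809 (wall)
  → r_1 = 5.3809
beam 2: φ=-45°, α=195°
  d=(-0.9659,-0.2588)  start (5,3)  tX=0.6833 tY=2.4341  stride 1/|dx|=1.0353 1/|dy|=3.8637
    cross x-line → (4,3), t=0.6833
    cross x-line → (3,3), t=1.7186
    cross y-line → (3,2), t=2.4341
    cross x-line → (2,2), t=2.7538
    cross x-line → (1,2), t=3.7891
    cross x-line → (0,2), t=4.8244 (wall)
  → r_2 = 4.8244
beam 3: φ=45°, α=285°
  d=(0.2588,-0.9659)  start (5,3)  tX=1.3137 tY=0.6522  stride 1/|dx|=3.8637 1/|dy|=1.0353
    cross y-line → (5,2), t=0.6522
    cross x-line → (6,2), t=1.3137
    cross y-line → (6,1), t=1.6875
    cross y-line → (6,0), t=2.7228 (wall)
  → r_3 = 2.7228
beam 4: φ=90°, α=330°
  d=(0.8660,-0.5000)  start (5,3)  tX=0.3926 tY=1.2600  stride 1/|dx|=1.1547 1/|dy|=2.0000
    cross x-line → (6,3), t=0.3926
    cross y-line → (6,2), t=1.2600
    cross x-line → (7,2), t=1.5473
    cross x-line → (8,2), t=2.7020
    cross y-line → (8,1), t=3.2600 (wall)
  → r_4 = 3.2600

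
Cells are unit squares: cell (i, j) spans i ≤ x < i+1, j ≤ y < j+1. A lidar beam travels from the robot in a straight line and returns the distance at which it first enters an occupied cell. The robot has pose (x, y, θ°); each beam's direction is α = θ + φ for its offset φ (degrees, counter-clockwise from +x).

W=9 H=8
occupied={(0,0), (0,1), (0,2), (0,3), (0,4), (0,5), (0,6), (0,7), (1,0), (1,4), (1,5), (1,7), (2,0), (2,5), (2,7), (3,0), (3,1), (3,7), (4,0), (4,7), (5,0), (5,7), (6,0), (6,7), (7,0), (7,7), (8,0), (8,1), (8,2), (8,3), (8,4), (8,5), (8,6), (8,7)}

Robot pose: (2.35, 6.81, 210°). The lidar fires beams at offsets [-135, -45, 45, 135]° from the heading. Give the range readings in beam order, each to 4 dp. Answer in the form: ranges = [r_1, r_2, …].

beam 1: φ=-135°, α=75°
  dir = (cos 75°, sin 75°) = (0.2588, 0.9659); from cell (2,6)
  next x-line at t=2.5114, next y-line at t=0.1967; Δt_x=3.8637, Δt_y=1.0353
    y: enter (2,7) at t=0.1967 ← occupied
  → r_1 = 0.1967
beam 2: φ=-45°, α=165°
  dir = (cos 165°, sin 165°) = (-0.9659, 0.2588); from cell (2,6)
  next x-line at t=0.3623, next y-line at t=0.7341; Δt_x=1.0353, Δt_y=3.8637
    x: enter (1,6) at t=0.3623
    y: enter (1,7) at t=0.7341 ← occupied
  → r_2 = 0.7341
beam 3: φ=45°, α=255°
  dir = (cos 255°, sin 255°) = (-0.2588, -0.9659); from cell (2,6)
  next x-line at t=1.3523, next y-line at t=0.8386; Δt_x=3.8637, Δt_y=1.0353
    y: enter (2,5) at t=0.8386 ← occupied
  → r_3 = 0.8386
beam 4: φ=135°, α=345°
  dir = (cos 345°, sin 345°) = (0.9659, -0.2588); from cell (2,6)
  next x-line at t=0.6729, next y-line at t=3.1296; Δt_x=1.0353, Δt_y=3.8637
    x: enter (3,6) at t=0.6729
    x: enter (4,6) at t=1.7082
    x: enter (5,6) at t=2.7435
    y: enter (5,5) at t=3.1296
    x: enter (6,5) at t=3.7788
    x: enter (7,5) at t=4.8140
    x: enter (8,5) at t=5.8493 ← occupied
  → r_4 = 5.8493

ranges = [0.1967, 0.7341, 0.8386, 5.8493]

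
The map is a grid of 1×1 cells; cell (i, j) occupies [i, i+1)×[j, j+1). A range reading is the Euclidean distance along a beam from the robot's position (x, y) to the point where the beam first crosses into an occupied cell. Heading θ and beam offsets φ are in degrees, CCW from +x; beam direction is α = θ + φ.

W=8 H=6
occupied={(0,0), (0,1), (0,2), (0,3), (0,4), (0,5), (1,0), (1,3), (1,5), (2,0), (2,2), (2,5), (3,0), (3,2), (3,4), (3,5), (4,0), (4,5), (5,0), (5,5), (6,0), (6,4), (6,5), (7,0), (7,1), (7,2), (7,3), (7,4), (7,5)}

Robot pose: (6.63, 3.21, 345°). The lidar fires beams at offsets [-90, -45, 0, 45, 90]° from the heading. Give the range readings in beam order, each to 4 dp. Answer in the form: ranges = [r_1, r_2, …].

ranges = [2.2880, 0.7400, 0.3831, 0.4272, 0.8179]

beam 1: φ=-90°, α=255°
  direction (-0.2588, -0.9659); cell (6,3); t to first gridline: x 2.4341, y 0.2174 (then +3.8637 / +1.0353)
    (6,2) via y @ 0.2174
    (6,1) via y @ 1.2527
    (6,0) via y @ 2.2880  # hit
  → r_1 = 2.2880
beam 2: φ=-45°, α=300°
  direction (0.5000, -0.8660); cell (6,3); t to first gridline: x 0.7400, y 0.2425 (then +2.0000 / +1.1547)
    (6,2) via y @ 0.2425
    (7,2) via x @ 0.7400  # hit
  → r_2 = 0.7400
beam 3: φ=0°, α=345°
  direction (0.9659, -0.2588); cell (6,3); t to first gridline: x 0.3831, y 0.8114 (then +1.0353 / +3.8637)
    (7,3) via x @ 0.3831  # hit
  → r_3 = 0.3831
beam 4: φ=45°, α=30°
  direction (0.8660, 0.5000); cell (6,3); t to first gridline: x 0.4272, y 1.5800 (then +1.1547 / +2.0000)
    (7,3) via x @ 0.4272  # hit
  → r_4 = 0.4272
beam 5: φ=90°, α=75°
  direction (0.2588, 0.9659); cell (6,3); t to first gridline: x 1.4296, y 0.8179 (then +3.8637 / +1.0353)
    (6,4) via y @ 0.8179  # hit
  → r_5 = 0.8179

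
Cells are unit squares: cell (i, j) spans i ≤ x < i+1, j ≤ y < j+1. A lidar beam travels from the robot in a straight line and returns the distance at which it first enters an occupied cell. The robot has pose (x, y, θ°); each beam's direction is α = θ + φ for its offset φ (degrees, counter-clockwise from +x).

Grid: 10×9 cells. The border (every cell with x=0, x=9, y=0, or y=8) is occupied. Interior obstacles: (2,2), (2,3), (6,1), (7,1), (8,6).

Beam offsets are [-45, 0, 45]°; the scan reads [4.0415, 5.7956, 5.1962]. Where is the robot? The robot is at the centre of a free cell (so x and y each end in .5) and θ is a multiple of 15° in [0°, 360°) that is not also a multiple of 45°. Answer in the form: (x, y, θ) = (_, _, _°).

(x, y, θ) = (4.5, 7.5, 285°)

Enumerate (i+0.5, j+0.5, θ) over the 51 free cells and 16 admissible headings. For each, cast all 3 beams and compare to the given ranges.
  (6.5, 4.5, 75°): beam 1 = 2.8868 ≠ 4.0415 ✗
  (3.5, 6.5, 240°): beam 1 = 2.5882 ≠ 4.0415 ✗
  (3.5, 7.5, 210°): beam 1 = 1.9319 ≠ 4.0415 ✗
  (6.5, 5.5, 345°): beam 1 = 5.0000 ≠ 4.0415 ✗
  (1.5, 6.5, 285°): beam 1 = 1.0000 ≠ 4.0415 ✗
  …
  (4.5, 7.5, 285°): r_1=4.0415, r_2=5.7956, r_3=5.1962 — all match ✓
Only this pose fits every beam.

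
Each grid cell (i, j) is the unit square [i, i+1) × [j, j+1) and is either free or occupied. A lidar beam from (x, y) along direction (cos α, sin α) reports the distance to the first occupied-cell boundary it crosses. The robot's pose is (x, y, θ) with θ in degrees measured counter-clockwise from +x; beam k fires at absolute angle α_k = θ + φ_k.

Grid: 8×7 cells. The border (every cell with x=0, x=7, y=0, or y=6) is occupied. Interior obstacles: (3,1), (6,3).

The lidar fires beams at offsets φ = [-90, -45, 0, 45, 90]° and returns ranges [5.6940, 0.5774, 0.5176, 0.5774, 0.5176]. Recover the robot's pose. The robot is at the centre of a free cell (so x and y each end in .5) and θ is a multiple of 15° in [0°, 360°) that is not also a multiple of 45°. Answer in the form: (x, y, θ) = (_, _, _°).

The pose lattice has 28·16 = 448 candidates. Test each by forward raycasting.
  (2.5, 4.5, 195°): beam 1 = 1.5529 ≠ 5.6940 ✗
  (4.5, 2.5, 345°): beam 1 = 1.5529 ≠ 5.6940 ✗
  (2.5, 2.5, 60°): beam 1 = 1.0000 ≠ 5.6940 ✗
  (2.5, 2.5, 15°): beam 1 = 1.5529 ≠ 5.6940 ✗
  …
  (6.5, 4.5, 285°): r_1=5.6940, r_2=0.5774, r_3=0.5176, r_4=0.5774, r_5=0.5176 — all match ✓
No second candidate reproduces the full scan.

(x, y, θ) = (6.5, 4.5, 285°)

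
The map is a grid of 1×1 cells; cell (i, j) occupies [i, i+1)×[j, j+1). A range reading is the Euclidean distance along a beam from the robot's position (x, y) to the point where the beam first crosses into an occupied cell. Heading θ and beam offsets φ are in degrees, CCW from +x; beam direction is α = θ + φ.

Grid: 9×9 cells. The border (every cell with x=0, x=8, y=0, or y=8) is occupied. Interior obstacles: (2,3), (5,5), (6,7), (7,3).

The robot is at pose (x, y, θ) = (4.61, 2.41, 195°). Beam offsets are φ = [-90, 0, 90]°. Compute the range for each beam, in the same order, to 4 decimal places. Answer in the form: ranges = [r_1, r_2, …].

ranges = [5.7872, 3.7373, 1.4597]

beam 1: φ=-90°, α=105°
  d=(-0.2588,0.9659)  start (4,2)  tX=2.3569 tY=0.6108  stride 1/|dx|=3.8637 1/|dy|=1.0353
    cross y-line → (4,3), t=0.6108
    cross y-line → (4,4), t=1.6461
    cross x-line → (3,4), t=2.3569
    cross y-line → (3,5), t=2.6814
    cross y-line → (3,6), t=3.7166
    cross y-line → (3,7), t=4.7519
    cross y-line → (3,8), t=5.7872 (wall)
  → r_1 = 5.7872
beam 2: φ=0°, α=195°
  d=(-0.9659,-0.2588)  start (4,2)  tX=0.6315 tY=1.5841  stride 1/|dx|=1.0353 1/|dy|=3.8637
    cross x-line → (3,2), t=0.6315
    cross y-line → (3,1), t=1.5841
    cross x-line → (2,1), t=1.6668
    cross x-line → (1,1), t=2.7021
    cross x-line → (0,1), t=3.7373 (wall)
  → r_2 = 3.7373
beam 3: φ=90°, α=285°
  d=(0.2588,-0.9659)  start (4,2)  tX=1.5068 tY=0.4245  stride 1/|dx|=3.8637 1/|dy|=1.0353
    cross y-line → (4,1), t=0.4245
    cross y-line → (4,0), t=1.4597 (wall)
  → r_3 = 1.4597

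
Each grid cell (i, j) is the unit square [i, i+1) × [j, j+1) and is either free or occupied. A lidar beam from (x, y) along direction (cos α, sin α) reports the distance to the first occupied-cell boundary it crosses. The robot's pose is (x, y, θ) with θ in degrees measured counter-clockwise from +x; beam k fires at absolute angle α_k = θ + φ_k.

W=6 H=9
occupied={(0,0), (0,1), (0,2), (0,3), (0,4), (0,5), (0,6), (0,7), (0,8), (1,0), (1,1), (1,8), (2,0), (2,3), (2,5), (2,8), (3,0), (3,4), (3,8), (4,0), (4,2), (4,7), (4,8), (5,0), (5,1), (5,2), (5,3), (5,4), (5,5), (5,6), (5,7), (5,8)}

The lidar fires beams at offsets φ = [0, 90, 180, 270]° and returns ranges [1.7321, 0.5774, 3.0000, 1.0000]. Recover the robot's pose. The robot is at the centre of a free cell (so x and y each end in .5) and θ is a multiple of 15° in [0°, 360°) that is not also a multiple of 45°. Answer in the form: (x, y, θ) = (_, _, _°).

(x, y, θ) = (3.5, 2.5, 240°)

Enumerate (i+0.5, j+0.5, θ) over the 22 free cells and 16 admissible headings. For each, cast all 4 beams and compare to the given ranges.
  (4.5, 4.5, 300°): beam 1 = 1.0000 ≠ 1.7321 ✗
  (1.5, 4.5, 120°): beam 1 = 1.0000 ≠ 1.7321 ✗
  (1.5, 7.5, 120°): beam 1 = 0.5774 ≠ 1.7321 ✗
  …
  (3.5, 2.5, 240°): r_1=1.7321, r_2=0.5774, r_3=3.0000, r_4=1.0000 — all match ✓
Only this pose fits every beam.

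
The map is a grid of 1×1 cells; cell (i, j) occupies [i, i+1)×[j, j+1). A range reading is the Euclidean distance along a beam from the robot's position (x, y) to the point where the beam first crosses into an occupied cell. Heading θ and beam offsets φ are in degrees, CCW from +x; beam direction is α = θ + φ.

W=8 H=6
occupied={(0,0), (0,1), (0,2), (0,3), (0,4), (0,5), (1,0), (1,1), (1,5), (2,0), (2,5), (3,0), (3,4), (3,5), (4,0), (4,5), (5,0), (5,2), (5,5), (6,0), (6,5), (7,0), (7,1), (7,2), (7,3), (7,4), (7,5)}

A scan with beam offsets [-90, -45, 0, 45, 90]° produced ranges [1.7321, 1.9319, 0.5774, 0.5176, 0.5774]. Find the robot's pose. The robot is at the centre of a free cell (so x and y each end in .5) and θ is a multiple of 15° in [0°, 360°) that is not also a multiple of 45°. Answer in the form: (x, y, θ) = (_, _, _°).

(x, y, θ) = (6.5, 4.5, 330°)

Enumerate (i+0.5, j+0.5, θ) over the 21 free cells and 16 admissible headings. For each, cast all 5 beams and compare to the given ranges.
  (6.5, 4.5, 15°): beam 1 = 1.9319 ≠ 1.7321 ✗
  (5.5, 4.5, 345°): beam 1 = 1.5529 ≠ 1.7321 ✗
  (4.5, 4.5, 345°): beam 1 = 3.6235 ≠ 1.7321 ✗
  (5.5, 1.5, 150°): beam 1 = 0.5774 ≠ 1.7321 ✗
  (4.5, 2.5, 120°): beam 1 = 0.5774 ≠ 1.7321 ✗
  …
  (6.5, 4.5, 330°): r_1=1.7321, r_2=1.9319, r_3=0.5774, r_4=0.5176, r_5=0.5774 — all match ✓
No second candidate reproduces the full scan.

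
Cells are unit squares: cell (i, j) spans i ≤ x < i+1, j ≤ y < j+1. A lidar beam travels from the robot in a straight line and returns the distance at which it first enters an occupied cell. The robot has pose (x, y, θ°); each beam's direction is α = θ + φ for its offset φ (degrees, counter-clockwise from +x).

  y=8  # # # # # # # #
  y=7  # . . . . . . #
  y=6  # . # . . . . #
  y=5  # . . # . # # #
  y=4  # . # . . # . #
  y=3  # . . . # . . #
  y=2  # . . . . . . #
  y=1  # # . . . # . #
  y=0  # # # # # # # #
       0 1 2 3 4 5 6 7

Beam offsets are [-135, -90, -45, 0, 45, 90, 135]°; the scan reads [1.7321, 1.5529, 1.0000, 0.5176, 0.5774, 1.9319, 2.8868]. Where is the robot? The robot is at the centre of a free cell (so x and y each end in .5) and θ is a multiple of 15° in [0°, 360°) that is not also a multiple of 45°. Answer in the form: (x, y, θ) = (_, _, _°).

(x, y, θ) = (5.5, 7.5, 75°)

Candidates: 33 free-cell centres × 16 headings = 528 poses. Raycast each; keep the one whose scan matches to 4 dp.
  (2.5, 2.5, 15°): beam 1 = 1.0000 ≠ 1.7321 ✗
  (1.5, 5.5, 60°): beam 1 = 4.6587 ≠ 1.7321 ✗
  (1.5, 2.5, 105°): beam 1 = 3.0000 ≠ 1.7321 ✗
  (1.5, 7.5, 255°): beam 1 = 0.5774 ≠ 1.7321 ✗
  (1.5, 5.5, 255°): beam 1 = 1.0000 ≠ 1.7321 ✗
  …
  (5.5, 7.5, 75°): r_1=1.7321, r_2=1.5529, r_3=1.0000, r_4=0.5176, r_5=0.5774, r_6=1.9319, r_7=2.8868 — all match ✓
Only this pose fits every beam.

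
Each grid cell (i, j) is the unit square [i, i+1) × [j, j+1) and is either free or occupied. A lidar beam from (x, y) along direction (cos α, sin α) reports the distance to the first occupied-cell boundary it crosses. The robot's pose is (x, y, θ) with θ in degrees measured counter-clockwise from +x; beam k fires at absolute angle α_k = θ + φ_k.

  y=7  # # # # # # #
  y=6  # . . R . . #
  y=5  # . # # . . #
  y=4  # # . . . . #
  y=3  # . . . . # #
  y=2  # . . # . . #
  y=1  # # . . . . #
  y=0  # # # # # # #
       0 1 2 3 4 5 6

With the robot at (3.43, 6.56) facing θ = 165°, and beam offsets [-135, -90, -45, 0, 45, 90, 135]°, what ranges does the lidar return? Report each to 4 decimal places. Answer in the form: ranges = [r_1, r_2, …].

beam 1: φ=-135°, α=30°
  direction (0.8660, 0.5000); cell (3,6); t to first gridline: x 0.6582, y 0.8800 (then +1.1547 / +2.0000)
    (4,6) via x @ 0.6582
    (4,7) via y @ 0.8800  # hit
  → r_1 = 0.8800
beam 2: φ=-90°, α=75°
  direction (0.2588, 0.9659); cell (3,6); t to first gridline: x 2.2023, y 0.4555 (then +3.8637 / +1.0353)
    (3,7) via y @ 0.4555  # hit
  → r_2 = 0.4555
beam 3: φ=-45°, α=120°
  direction (-0.5000, 0.8660); cell (3,6); t to first gridline: x 0.8600, y 0.5081 (then +2.0000 / +1.1547)
    (3,7) via y @ 0.5081  # hit
  → r_3 = 0.5081
beam 4: φ=0°, α=165°
  direction (-0.9659, 0.2588); cell (3,6); t to first gridline: x 0.4452, y 1.7000 (then +1.0353 / +3.8637)
    (2,6) via x @ 0.4452
    (1,6) via x @ 1.4804
    (1,7) via y @ 1.7000  # hit
  → r_4 = 1.7000
beam 5: φ=45°, α=210°
  direction (-0.8660, -0.5000); cell (3,6); t to first gridline: x 0.4965, y 1.1200 (then +1.1547 / +2.0000)
    (2,6) via x @ 0.4965
    (2,5) via y @ 1.1200  # hit
  → r_5 = 1.1200
beam 6: φ=90°, α=255°
  direction (-0.2588, -0.9659); cell (3,6); t to first gridline: x 1.6614, y 0.5798 (then +3.8637 / +1.0353)
    (3,5) via y @ 0.5798  # hit
  → r_6 = 0.5798
beam 7: φ=135°, α=300°
  direction (0.5000, -0.8660); cell (3,6); t to first gridline: x 1.1400, y 0.6466 (then +2.0000 / +1.1547)
    (3,5) via y @ 0.6466  # hit
  → r_7 = 0.6466

ranges = [0.8800, 0.4555, 0.5081, 1.7000, 1.1200, 0.5798, 0.6466]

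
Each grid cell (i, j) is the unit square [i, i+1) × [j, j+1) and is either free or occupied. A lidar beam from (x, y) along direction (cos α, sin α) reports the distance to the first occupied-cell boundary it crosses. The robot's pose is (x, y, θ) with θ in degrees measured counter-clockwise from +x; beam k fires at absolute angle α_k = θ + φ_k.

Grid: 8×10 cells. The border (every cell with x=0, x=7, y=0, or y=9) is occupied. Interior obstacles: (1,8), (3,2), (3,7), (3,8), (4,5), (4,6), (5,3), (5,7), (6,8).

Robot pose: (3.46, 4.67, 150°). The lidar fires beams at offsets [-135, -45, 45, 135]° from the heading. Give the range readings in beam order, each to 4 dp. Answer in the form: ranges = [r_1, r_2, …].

ranges = [1.2750, 4.4827, 2.5468, 1.7289]

beam 1: φ=-135°, α=15°
  d=(0.9659,0.2588)  start (3,4)  tX=0.5590 tY=1.2750  stride 1/|dx|=1.0353 1/|dy|=3.8637
    cross x-line → (4,4), t=0.5590
    cross y-line → (4,5), t=1.2750 (wall)
  → r_1 = 1.2750
beam 2: φ=-45°, α=105°
  d=(-0.2588,0.9659)  start (3,4)  tX=1.7773 tY=0.3416  stride 1/|dx|=3.8637 1/|dy|=1.0353
    cross y-line → (3,5), t=0.3416
    cross y-line → (3,6), t=1.3769
    cross x-line → (2,6), t=1.7773
    cross y-line → (2,7), t=2.4122
    cross y-line → (2,8), t=3.4475
    cross y-line → (2,9), t=4.4827 (wall)
  → r_2 = 4.4827
beam 3: φ=45°, α=195°
  d=(-0.9659,-0.2588)  start (3,4)  tX=0.4762 tY=2.5887  stride 1/|dx|=1.0353 1/|dy|=3.8637
    cross x-line → (2,4), t=0.4762
    cross x-line → (1,4), t=1.5115
    cross x-line → (0,4), t=2.5468 (wall)
  → r_3 = 2.5468
beam 4: φ=135°, α=285°
  d=(0.2588,-0.9659)  start (3,4)  tX=2.0864 tY=0.6936  stride 1/|dx|=3.8637 1/|dy|=1.0353
    cross y-line → (3,3), t=0.6936
    cross y-line → (3,2), t=1.7289 (wall)
  → r_4 = 1.7289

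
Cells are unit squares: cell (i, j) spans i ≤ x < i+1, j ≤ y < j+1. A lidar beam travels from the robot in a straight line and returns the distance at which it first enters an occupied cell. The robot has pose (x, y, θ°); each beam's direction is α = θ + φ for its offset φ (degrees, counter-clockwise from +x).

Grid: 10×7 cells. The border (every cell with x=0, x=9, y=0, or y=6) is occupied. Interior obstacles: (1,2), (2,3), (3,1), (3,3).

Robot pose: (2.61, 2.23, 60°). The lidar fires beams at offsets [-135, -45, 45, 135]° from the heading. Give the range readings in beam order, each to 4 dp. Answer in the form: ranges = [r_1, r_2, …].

beam 1: φ=-135°, α=285°
  cosα=0.2588 sinα=-0.9659 | (2,2) | tMaxX 1.5068 tMaxY 0.2381 | tΔX 3.8637 tΔY 1.0353
    t=0.2381 [y] (2,1)
    t=1.2734 [y] (2,0) — stop
  → r_1 = 1.2734
beam 2: φ=-45°, α=15°
  cosα=0.9659 sinα=0.2588 | (2,2) | tMaxX 0.4038 tMaxY 2.9751 | tΔX 1.0353 tΔY 3.8637
    t=0.4038 [x] (3,2)
    t=1.4390 [x] (4,2)
    t=2.4743 [x] (5,2)
    t=2.9751 [y] (5,3)
    t=3.5096 [x] (6,3)
    t=4.5449 [x] (7,3)
    t=5.5801 [x] (8,3)
    t=6.6154 [x] (9,3) — stop
  → r_2 = 6.6154
beam 3: φ=45°, α=105°
  cosα=-0.2588 sinα=0.9659 | (2,2) | tMaxX 2.3569 tMaxY 0.7972 | tΔX 3.8637 tΔY 1.0353
    t=0.7972 [y] (2,3) — stop
  → r_3 = 0.7972
beam 4: φ=135°, α=195°
  cosα=-0.9659 sinα=-0.2588 | (2,2) | tMaxX 0.6315 tMaxY 0.8887 | tΔX 1.0353 tΔY 3.8637
    t=0.6315 [x] (1,2) — stop
  → r_4 = 0.6315

ranges = [1.2734, 6.6154, 0.7972, 0.6315]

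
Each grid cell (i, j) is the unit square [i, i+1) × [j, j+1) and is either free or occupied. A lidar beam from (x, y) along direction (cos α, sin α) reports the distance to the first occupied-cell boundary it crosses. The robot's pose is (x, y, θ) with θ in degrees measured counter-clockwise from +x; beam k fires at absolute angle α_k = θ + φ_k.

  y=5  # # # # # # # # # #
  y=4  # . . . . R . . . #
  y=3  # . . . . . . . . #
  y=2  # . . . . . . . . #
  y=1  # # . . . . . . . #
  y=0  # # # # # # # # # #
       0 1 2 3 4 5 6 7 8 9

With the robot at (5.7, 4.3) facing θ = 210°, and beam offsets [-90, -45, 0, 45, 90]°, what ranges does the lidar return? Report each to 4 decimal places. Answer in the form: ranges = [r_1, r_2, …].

ranges = [0.8083, 2.7046, 4.6000, 3.4164, 3.8105]

beam 1: φ=-90°, α=120°
  d=(-0.5000,0.8660)  start (5,4)  tX=1.4000 tY=0.8083  stride 1/|dx|=2.0000 1/|dy|=1.1547
    cross y-line → (5,5), t=0.8083 (wall)
  → r_1 = 0.8083
beam 2: φ=-45°, α=165°
  d=(-0.9659,0.2588)  start (5,4)  tX=0.7247 tY=2.7046  stride 1/|dx|=1.0353 1/|dy|=3.8637
    cross x-line → (4,4), t=0.7247
    cross x-line → (3,4), t=1.7600
    cross y-line → (3,5), t=2.7046 (wall)
  → r_2 = 2.7046
beam 3: φ=0°, α=210°
  d=(-0.8660,-0.5000)  start (5,4)  tX=0.8083 tY=0.6000  stride 1/|dx|=1.1547 1/|dy|=2.0000
    cross y-line → (5,3), t=0.6000
    cross x-line → (4,3), t=0.8083
    cross x-line → (3,3), t=1.9630
    cross y-line → (3,2), t=2.6000
    cross x-line → (2,2), t=3.1177
    cross x-line → (1,2), t=4.2724
    cross y-line → (1,1), t=4.6000 (wall)
  → r_3 = 4.6000
beam 4: φ=45°, α=255°
  d=(-0.2588,-0.9659)  start (5,4)  tX=2.7046 tY=0.3106  stride 1/|dx|=3.8637 1/|dy|=1.0353
    cross y-line → (5,3), t=0.3106
    cross y-line → (5,2), t=1.3459
    cross y-line → (5,1), t=2.3811
    cross x-line → (4,1), t=2.7046
    cross y-line → (4,0), t=3.4164 (wall)
  → r_4 = 3.4164
beam 5: φ=90°, α=300°
  d=(0.5000,-0.8660)  start (5,4)  tX=0.6000 tY=0.3464  stride 1/|dx|=2.0000 1/|dy|=1.1547
    cross y-line → (5,3), t=0.3464
    cross x-line → (6,3), t=0.6000
    cross y-line → (6,2), t=1.5011
    cross x-line → (7,2), t=2.6000
    cross y-line → (7,1), t=2.6558
    cross y-line → (7,0), t=3.8105 (wall)
  → r_5 = 3.8105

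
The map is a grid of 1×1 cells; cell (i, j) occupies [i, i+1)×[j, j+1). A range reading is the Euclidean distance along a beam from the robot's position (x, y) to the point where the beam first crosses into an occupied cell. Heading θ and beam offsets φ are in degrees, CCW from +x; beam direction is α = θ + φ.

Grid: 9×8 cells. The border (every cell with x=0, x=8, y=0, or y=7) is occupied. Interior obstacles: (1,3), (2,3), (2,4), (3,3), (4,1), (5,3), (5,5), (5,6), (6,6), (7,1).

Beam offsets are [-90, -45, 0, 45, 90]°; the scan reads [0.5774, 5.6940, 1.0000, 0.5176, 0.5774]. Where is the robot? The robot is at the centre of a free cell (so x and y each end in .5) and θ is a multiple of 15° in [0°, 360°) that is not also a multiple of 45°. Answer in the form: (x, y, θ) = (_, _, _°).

(x, y, θ) = (7.5, 6.5, 300°)

Enumerate (i+0.5, j+0.5, θ) over the 32 free cells and 16 admissible headings. For each, cast all 5 beams and compare to the given ranges.
  (6.5, 2.5, 75°): beam 1 = 1.5529 ≠ 0.5774 ✗
  (1.5, 6.5, 330°): beam 1 = 1.0000 ≠ 0.5774 ✗
  (3.5, 4.5, 210°): beam 1 = 2.8868 ≠ 0.5774 ✗
  (7.5, 5.5, 345°): beam 1 = 4.6587 ≠ 0.5774 ✗
  …
  (7.5, 6.5, 300°): r_1=0.5774, r_2=5.6940, r_3=1.0000, r_4=0.5176, r_5=0.5774 — all match ✓
No second candidate reproduces the full scan.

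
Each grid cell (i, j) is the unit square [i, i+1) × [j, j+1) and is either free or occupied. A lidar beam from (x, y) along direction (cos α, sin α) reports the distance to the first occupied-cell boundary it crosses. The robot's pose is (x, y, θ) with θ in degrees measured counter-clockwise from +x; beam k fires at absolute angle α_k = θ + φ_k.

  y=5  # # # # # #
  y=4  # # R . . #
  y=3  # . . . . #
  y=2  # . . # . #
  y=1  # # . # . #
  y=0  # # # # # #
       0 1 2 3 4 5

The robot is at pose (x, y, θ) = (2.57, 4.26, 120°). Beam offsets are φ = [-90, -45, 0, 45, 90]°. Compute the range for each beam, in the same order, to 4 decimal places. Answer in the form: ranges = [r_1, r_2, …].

beam 1: φ=-90°, α=30°
  d=(0.8660,0.5000)  start (2,4)  tX=0.4965 tY=1.4800  stride 1/|dx|=1.1547 1/|dy|=2.0000
    cross x-line → (3,4), t=0.4965
    cross y-line → (3,5), t=1.4800 (wall)
  → r_1 = 1.4800
beam 2: φ=-45°, α=75°
  d=(0.2588,0.9659)  start (2,4)  tX=1.6614 tY=0.7661  stride 1/|dx|=3.8637 1/|dy|=1.0353
    cross y-line → (2,5), t=0.7661 (wall)
  → r_2 = 0.7661
beam 3: φ=0°, α=120°
  d=(-0.5000,0.8660)  start (2,4)  tX=1.1400 tY=0.8545  stride 1/|dx|=2.0000 1/|dy|=1.1547
    cross y-line → (2,5), t=0.8545 (wall)
  → r_3 = 0.8545
beam 4: φ=45°, α=165°
  d=(-0.9659,0.2588)  start (2,4)  tX=0.5901 tY=2.8591  stride 1/|dx|=1.0353 1/|dy|=3.8637
    cross x-line → (1,4), t=0.5901 (wall)
  → r_4 = 0.5901
beam 5: φ=90°, α=210°
  d=(-0.8660,-0.5000)  start (2,4)  tX=0.6582 tY=0.5200  stride 1/|dx|=1.1547 1/|dy|=2.0000
    cross y-line → (2,3), t=0.5200
    cross x-line → (1,3), t=0.6582
    cross x-line → (0,3), t=1.8129 (wall)
  → r_5 = 1.8129

ranges = [1.4800, 0.7661, 0.8545, 0.5901, 1.8129]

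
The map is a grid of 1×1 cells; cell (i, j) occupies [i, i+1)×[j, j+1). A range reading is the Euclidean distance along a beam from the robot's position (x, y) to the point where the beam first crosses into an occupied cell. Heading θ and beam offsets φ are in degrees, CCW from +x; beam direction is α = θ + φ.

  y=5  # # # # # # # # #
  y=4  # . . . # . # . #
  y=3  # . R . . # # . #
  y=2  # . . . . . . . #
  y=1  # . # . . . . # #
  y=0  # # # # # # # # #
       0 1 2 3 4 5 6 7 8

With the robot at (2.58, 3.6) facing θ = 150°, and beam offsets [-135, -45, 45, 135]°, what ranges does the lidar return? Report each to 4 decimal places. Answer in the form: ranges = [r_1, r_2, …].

beam 1: φ=-135°, α=15°
  direction (0.9659, 0.2588); cell (2,3); t to first gridline: x 0.4348, y 1.5455 (then +1.0353 / +3.8637)
    (3,3) via x @ 0.4348
    (4,3) via x @ 1.4701
    (4,4) via y @ 1.5455  # hit
  → r_1 = 1.5455
beam 2: φ=-45°, α=105°
  direction (-0.2588, 0.9659); cell (2,3); t to first gridline: x 2.2409, y 0.4141 (then +3.8637 / +1.0353)
    (2,4) via y @ 0.4141
    (2,5) via y @ 1.4494  # hit
  → r_2 = 1.4494
beam 3: φ=45°, α=195°
  direction (-0.9659, -0.2588); cell (2,3); t to first gridline: x 0.6005, y 2.3182 (then +1.0353 / +3.8637)
    (1,3) via x @ 0.6005
    (0,3) via x @ 1.6357  # hit
  → r_3 = 1.6357
beam 4: φ=135°, α=285°
  direction (0.2588, -0.9659); cell (2,3); t to first gridline: x 1.6228, y 0.6212 (then +3.8637 / +1.0353)
    (2,2) via y @ 0.6212
    (3,2) via x @ 1.6228
    (3,1) via y @ 1.6564
    (3,0) via y @ 2.6917  # hit
  → r_4 = 2.6917

ranges = [1.5455, 1.4494, 1.6357, 2.6917]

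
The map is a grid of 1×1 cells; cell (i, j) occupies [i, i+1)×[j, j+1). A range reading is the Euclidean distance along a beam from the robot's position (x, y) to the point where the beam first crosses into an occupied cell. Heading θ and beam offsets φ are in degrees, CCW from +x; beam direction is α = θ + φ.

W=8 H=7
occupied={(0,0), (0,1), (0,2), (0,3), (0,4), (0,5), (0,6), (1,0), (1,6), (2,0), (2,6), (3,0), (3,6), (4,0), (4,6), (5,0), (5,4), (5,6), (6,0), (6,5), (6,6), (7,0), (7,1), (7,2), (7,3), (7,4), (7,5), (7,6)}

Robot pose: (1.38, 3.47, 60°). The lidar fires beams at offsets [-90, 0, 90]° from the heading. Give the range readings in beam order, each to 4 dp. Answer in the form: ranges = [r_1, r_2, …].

ranges = [4.9400, 2.9214, 0.4388]

beam 1: φ=-90°, α=330°
  cosα=0.8660 sinα=-0.5000 | (1,3) | tMaxX 0.7159 tMaxY 0.9400 | tΔX 1.1547 tΔY 2.0000
    t=0.7159 [x] (2,3)
    t=0.9400 [y] (2,2)
    t=1.8706 [x] (3,2)
    t=2.9400 [y] (3,1)
    t=3.0253 [x] (4,1)
    t=4.1800 [x] (5,1)
    t=4.9400 [y] (5,0) — stop
  → r_1 = 4.9400
beam 2: φ=0°, α=60°
  cosα=0.5000 sinα=0.8660 | (1,3) | tMaxX 1.2400 tMaxY 0.6120 | tΔX 2.0000 tΔY 1.1547
    t=0.6120 [y] (1,4)
    t=1.2400 [x] (2,4)
    t=1.7667 [y] (2,5)
    t=2.9214 [y] (2,6) — stop
  → r_2 = 2.9214
beam 3: φ=90°, α=150°
  cosα=-0.8660 sinα=0.5000 | (1,3) | tMaxX 0.4388 tMaxY 1.0600 | tΔX 1.1547 tΔY 2.0000
    t=0.4388 [x] (0,3) — stop
  → r_3 = 0.4388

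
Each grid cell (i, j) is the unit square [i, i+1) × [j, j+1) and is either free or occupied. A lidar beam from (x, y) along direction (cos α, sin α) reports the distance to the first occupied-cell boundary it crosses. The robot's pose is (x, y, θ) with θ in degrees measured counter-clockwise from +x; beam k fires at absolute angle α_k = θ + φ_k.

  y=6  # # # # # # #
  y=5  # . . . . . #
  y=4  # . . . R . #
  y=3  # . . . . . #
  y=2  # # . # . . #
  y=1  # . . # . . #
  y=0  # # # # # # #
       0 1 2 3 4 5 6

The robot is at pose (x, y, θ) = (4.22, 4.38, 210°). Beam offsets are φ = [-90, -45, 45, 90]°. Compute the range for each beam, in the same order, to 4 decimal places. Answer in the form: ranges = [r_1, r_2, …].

ranges = [1.8706, 3.3336, 1.4287, 3.5600]

beam 1: φ=-90°, α=120°
  d=(-0.5000,0.8660)  start (4,4)  tX=0.4400 tY=0.7159  stride 1/|dx|=2.0000 1/|dy|=1.1547
    cross x-line → (3,4), t=0.4400
    cross y-line → (3,5), t=0.7159
    cross y-line → (3,6), t=1.8706 (wall)
  → r_1 = 1.8706
beam 2: φ=-45°, α=165°
  d=(-0.9659,0.2588)  start (4,4)  tX=0.2278 tY=2.3955  stride 1/|dx|=1.0353 1/|dy|=3.8637
    cross x-line → (3,4), t=0.2278
    cross x-line → (2,4), t=1.2630
    cross x-line → (1,4), t=2.2983
    cross y-line → (1,5), t=2.3955
    cross x-line → (0,5), t=3.3336 (wall)
  → r_2 = 3.3336
beam 3: φ=45°, α=255°
  d=(-0.2588,-0.9659)  start (4,4)  tX=0.8500 tY=0.3934  stride 1/|dx|=3.8637 1/|dy|=1.0353
    cross y-line → (4,3), t=0.3934
    cross x-line → (3,3), t=0.8500
    cross y-line → (3,2), t=1.4287 (wall)
  → r_3 = 1.4287
beam 4: φ=90°, α=300°
  d=(0.5000,-0.8660)  start (4,4)  tX=1.5600 tY=0.4388  stride 1/|dx|=2.0000 1/|dy|=1.1547
    cross y-line → (4,3), t=0.4388
    cross x-line → (5,3), t=1.5600
    cross y-line → (5,2), t=1.5935
    cross y-line → (5,1), t=2.7482
    cross x-line → (6,1), t=3.5600 (wall)
  → r_4 = 3.5600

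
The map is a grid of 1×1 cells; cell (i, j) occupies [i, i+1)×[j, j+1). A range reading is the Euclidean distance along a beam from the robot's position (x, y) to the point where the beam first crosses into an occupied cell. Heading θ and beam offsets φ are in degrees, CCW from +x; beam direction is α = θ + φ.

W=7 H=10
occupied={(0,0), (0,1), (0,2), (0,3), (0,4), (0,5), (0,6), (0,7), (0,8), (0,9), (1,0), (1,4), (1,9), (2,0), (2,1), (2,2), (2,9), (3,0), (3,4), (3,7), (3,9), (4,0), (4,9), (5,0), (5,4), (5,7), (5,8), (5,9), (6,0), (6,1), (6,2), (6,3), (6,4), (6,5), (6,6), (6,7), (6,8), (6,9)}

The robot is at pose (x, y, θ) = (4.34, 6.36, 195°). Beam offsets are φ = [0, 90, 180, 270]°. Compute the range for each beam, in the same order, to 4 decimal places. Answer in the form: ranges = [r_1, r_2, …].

beam 1: φ=0°, α=195°
  cosα=-0.9659 sinα=-0.2588 | (4,6) | tMaxX 0.3520 tMaxY 1.3909 | tΔX 1.0353 tΔY 3.8637
    t=0.3520 [x] (3,6)
    t=1.3873 [x] (2,6)
    t=1.3909 [y] (2,5)
    t=2.4225 [x] (1,5)
    t=3.4578 [x] (0,5) — stop
  → r_1 = 3.4578
beam 2: φ=90°, α=285°
  cosα=0.2588 sinα=-0.9659 | (4,6) | tMaxX 2.5500 tMaxY 0.3727 | tΔX 3.8637 tΔY 1.0353
    t=0.3727 [y] (4,5)
    t=1.4080 [y] (4,4)
    t=2.4433 [y] (4,3)
    t=2.5500 [x] (5,3)
    t=3.4785 [y] (5,2)
    t=4.5138 [y] (5,1)
    t=5.5491 [y] (5,0) — stop
  → r_2 = 5.5491
beam 3: φ=180°, α=15°
  cosα=0.9659 sinα=0.2588 | (4,6) | tMaxX 0.6833 tMaxY 2.4728 | tΔX 1.0353 tΔY 3.8637
    t=0.6833 [x] (5,6)
    t=1.7186 [x] (6,6) — stop
  → r_3 = 1.7186
beam 4: φ=270°, α=105°
  cosα=-0.2588 sinα=0.9659 | (4,6) | tMaxX 1.3137 tMaxY 0.6626 | tΔX 3.8637 tΔY 1.0353
    t=0.6626 [y] (4,7)
    t=1.3137 [x] (3,7) — stop
  → r_4 = 1.3137

ranges = [3.4578, 5.5491, 1.7186, 1.3137]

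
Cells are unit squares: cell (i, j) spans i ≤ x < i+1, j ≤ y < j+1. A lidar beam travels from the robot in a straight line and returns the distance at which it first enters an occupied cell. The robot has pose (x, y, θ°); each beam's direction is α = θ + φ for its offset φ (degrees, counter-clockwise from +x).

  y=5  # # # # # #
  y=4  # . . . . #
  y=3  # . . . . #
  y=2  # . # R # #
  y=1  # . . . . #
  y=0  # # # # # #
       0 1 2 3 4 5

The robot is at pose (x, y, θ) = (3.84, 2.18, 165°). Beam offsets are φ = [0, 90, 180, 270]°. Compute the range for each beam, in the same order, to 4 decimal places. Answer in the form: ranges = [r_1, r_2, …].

ranges = [0.8696, 1.2216, 0.1656, 0.6182]

beam 1: φ=0°, α=165°
  dir = (cos 165°, sin 165°) = (-0.9659, 0.2588); from cell (3,2)
  next x-line at t=0.8696, next y-line at t=3.1682; Δt_x=1.0353, Δt_y=3.8637
    x: enter (2,2) at t=0.8696 ← occupied
  → r_1 = 0.8696
beam 2: φ=90°, α=255°
  dir = (cos 255°, sin 255°) = (-0.2588, -0.9659); from cell (3,2)
  next x-line at t=3.2455, next y-line at t=0.1863; Δt_x=3.8637, Δt_y=1.0353
    y: enter (3,1) at t=0.1863
    y: enter (3,0) at t=1.2216 ← occupied
  → r_2 = 1.2216
beam 3: φ=180°, α=345°
  dir = (cos 345°, sin 345°) = (0.9659, -0.2588); from cell (3,2)
  next x-line at t=0.1656, next y-line at t=0.6955; Δt_x=1.0353, Δt_y=3.8637
    x: enter (4,2) at t=0.1656 ← occupied
  → r_3 = 0.1656
beam 4: φ=270°, α=75°
  dir = (cos 75°, sin 75°) = (0.2588, 0.9659); from cell (3,2)
  next x-line at t=0.6182, next y-line at t=0.8489; Δt_x=3.8637, Δt_y=1.0353
    x: enter (4,2) at t=0.6182 ← occupied
  → r_4 = 0.6182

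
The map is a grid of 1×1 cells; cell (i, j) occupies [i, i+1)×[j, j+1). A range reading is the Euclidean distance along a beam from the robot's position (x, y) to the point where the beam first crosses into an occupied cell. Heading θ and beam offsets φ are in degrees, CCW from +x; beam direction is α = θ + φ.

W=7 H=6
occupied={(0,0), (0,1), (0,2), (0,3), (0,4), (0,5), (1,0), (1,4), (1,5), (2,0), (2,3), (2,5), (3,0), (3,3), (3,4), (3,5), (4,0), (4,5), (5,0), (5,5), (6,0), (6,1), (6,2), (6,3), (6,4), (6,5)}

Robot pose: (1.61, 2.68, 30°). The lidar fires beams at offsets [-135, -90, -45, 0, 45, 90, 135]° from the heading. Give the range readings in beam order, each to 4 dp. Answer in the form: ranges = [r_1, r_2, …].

ranges = [1.7393, 1.9399, 4.5449, 0.6400, 1.3666, 1.2200, 0.6315]

beam 1: φ=-135°, α=255°
  cosα=-0.2588 sinα=-0.9659 | (1,2) | tMaxX 2.3569 tMaxY 0.7040 | tΔX 3.8637 tΔY 1.0353
    t=0.7040 [y] (1,1)
    t=1.7393 [y] (1,0) — stop
  → r_1 = 1.7393
beam 2: φ=-90°, α=300°
  cosα=0.5000 sinα=-0.8660 | (1,2) | tMaxX 0.7800 tMaxY 0.7852 | tΔX 2.0000 tΔY 1.1547
    t=0.7800 [x] (2,2)
    t=0.7852 [y] (2,1)
    t=1.9399 [y] (2,0) — stop
  → r_2 = 1.9399
beam 3: φ=-45°, α=345°
  cosα=0.9659 sinα=-0.2588 | (1,2) | tMaxX 0.4038 tMaxY 2.6273 | tΔX 1.0353 tΔY 3.8637
    t=0.4038 [x] (2,2)
    t=1.4390 [x] (3,2)
    t=2.4743 [x] (4,2)
    t=2.6273 [y] (4,1)
    t=3.5096 [x] (5,1)
    t=4.5449 [x] (6,1) — stop
  → r_3 = 4.5449
beam 4: φ=0°, α=30°
  cosα=0.8660 sinα=0.5000 | (1,2) | tMaxX 0.4503 tMaxY 0.6400 | tΔX 1.1547 tΔY 2.0000
    t=0.4503 [x] (2,2)
    t=0.6400 [y] (2,3) — stop
  → r_4 = 0.6400
beam 5: φ=45°, α=75°
  cosα=0.2588 sinα=0.9659 | (1,2) | tMaxX 1.5068 tMaxY 0.3313 | tΔX 3.8637 tΔY 1.0353
    t=0.3313 [y] (1,3)
    t=1.3666 [y] (1,4) — stop
  → r_5 = 1.3666
beam 6: φ=90°, α=120°
  cosα=-0.5000 sinα=0.8660 | (1,2) | tMaxX 1.2200 tMaxY 0.3695 | tΔX 2.0000 tΔY 1.1547
    t=0.3695 [y] (1,3)
    t=1.2200 [x] (0,3) — stop
  → r_6 = 1.2200
beam 7: φ=135°, α=165°
  cosα=-0.9659 sinα=0.2588 | (1,2) | tMaxX 0.6315 tMaxY 1.2364 | tΔX 1.0353 tΔY 3.8637
    t=0.6315 [x] (0,2) — stop
  → r_7 = 0.6315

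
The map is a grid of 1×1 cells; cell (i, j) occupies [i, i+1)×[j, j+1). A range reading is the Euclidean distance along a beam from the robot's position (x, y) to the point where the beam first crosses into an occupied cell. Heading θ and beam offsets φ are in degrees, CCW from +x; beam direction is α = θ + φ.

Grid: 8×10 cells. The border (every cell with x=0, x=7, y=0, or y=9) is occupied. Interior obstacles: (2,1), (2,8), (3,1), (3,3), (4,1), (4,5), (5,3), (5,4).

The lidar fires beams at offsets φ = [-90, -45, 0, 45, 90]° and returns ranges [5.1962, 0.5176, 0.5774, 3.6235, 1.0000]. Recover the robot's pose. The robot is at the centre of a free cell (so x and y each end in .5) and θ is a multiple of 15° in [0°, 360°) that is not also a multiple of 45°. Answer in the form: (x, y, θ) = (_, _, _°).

(x, y, θ) = (6.5, 4.5, 210°)

Enumerate (i+0.5, j+0.5, θ) over the 40 free cells and 16 admissible headings. For each, cast all 5 beams and compare to the given ranges.
  (2.5, 5.5, 285°): beam 1 = 1.5529 ≠ 5.1962 ✗
  (3.5, 2.5, 345°): beam 1 = 0.5176 ≠ 5.1962 ✗
  (6.5, 6.5, 210°): beam 1 = 2.8868 ≠ 5.1962 ✗
  …
  (6.5, 4.5, 210°): r_1=5.1962, r_2=0.5176, r_3=0.5774, r_4=3.6235, r_5=1.0000 — all match ✓
Unique over the lattice → pose = (6.5, 4.5, 210°).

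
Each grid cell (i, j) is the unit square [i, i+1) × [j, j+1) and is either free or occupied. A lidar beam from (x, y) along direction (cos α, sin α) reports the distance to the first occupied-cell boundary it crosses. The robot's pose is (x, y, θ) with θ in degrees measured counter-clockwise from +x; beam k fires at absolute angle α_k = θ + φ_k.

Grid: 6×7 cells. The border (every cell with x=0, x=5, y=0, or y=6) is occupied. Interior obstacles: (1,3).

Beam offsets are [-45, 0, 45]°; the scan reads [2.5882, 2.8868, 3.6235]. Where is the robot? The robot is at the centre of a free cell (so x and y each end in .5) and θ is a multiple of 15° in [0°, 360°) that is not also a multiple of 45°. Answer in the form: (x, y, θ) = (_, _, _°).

(x, y, θ) = (2.5, 2.5, 30°)

The pose lattice has 19·16 = 304 candidates. Test each by forward raycasting.
  (3.5, 3.5, 345°): beam 1 = 2.8868 ≠ 2.5882 ✗
  (1.5, 5.5, 285°): beam 1 = 1.0000 ≠ 2.5882 ✗
  (1.5, 5.5, 240°): beam 1 = 0.5176 ≠ 2.5882 ✗
  (3.5, 2.5, 120°): beam 1 = 3.6235 ≠ 2.5882 ✗
  …
  (2.5, 2.5, 30°): r_1=2.5882, r_2=2.8868, r_3=3.6235 — all match ✓
No second candidate reproduces the full scan.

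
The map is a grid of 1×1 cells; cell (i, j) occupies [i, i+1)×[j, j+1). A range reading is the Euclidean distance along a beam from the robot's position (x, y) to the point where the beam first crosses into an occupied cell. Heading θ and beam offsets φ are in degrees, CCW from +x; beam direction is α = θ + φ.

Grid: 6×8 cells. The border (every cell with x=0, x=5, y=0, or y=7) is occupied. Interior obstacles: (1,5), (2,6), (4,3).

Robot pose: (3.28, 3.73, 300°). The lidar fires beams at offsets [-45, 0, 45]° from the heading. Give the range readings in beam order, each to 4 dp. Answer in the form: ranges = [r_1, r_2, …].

beam 1: φ=-45°, α=255°
  d=(-0.2588,-0.9659)  start (3,3)  tX=1.0818 tY=0.7558  stride 1/|dx|=3.8637 1/|dy|=1.0353
    cross y-line → (3,2), t=0.7558
    cross x-line → (2,2), t=1.0818
    cross y-line → (2,1), t=1.7910
    cross y-line → (2,0), t=2.8263 (wall)
  → r_1 = 2.8263
beam 2: φ=0°, α=300°
  d=(0.5000,-0.8660)  start (3,3)  tX=1.4400 tY=0.8429  stride 1/|dx|=2.0000 1/|dy|=1.1547
    cross y-line → (3,2), t=0.8429
    cross x-line → (4,2), t=1.4400
    cross y-line → (4,1), t=1.9976
    cross y-line → (4,0), t=3.1523 (wall)
  → r_2 = 3.1523
beam 3: φ=45°, α=345°
  d=(0.9659,-0.2588)  start (3,3)  tX=0.7454 tY=2.8205  stride 1/|dx|=1.0353 1/|dy|=3.8637
    cross x-line → (4,3), t=0.7454 (wall)
  → r_3 = 0.7454

ranges = [2.8263, 3.1523, 0.7454]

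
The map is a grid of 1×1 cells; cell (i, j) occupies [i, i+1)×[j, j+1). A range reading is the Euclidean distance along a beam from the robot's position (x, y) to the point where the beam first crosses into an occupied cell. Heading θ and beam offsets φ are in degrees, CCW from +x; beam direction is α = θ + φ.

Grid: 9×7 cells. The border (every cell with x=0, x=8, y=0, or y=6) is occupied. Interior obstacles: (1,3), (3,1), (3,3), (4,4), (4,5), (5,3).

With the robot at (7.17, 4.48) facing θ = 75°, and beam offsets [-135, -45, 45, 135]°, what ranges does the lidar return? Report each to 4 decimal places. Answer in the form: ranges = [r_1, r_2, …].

beam 1: φ=-135°, α=300°
  d=(0.5000,-0.8660)  start (7,4)  tX=1.6600 tY=0.5543  stride 1/|dx|=2.0000 1/|dy|=1.1547
    cross y-line → (7,3), t=0.5543
    cross x-line → (8,3), t=1.6600 (wall)
  → r_1 = 1.6600
beam 2: φ=-45°, α=30°
  d=(0.8660,0.5000)  start (7,4)  tX=0.9584 tY=1.0400  stride 1/|dx|=1.1547 1/|dy|=2.0000
    cross x-line → (8,4), t=0.9584 (wall)
  → r_2 = 0.9584
beam 3: φ=45°, α=120°
  d=(-0.5000,0.8660)  start (7,4)  tX=0.3400 tY=0.6004  stride 1/|dx|=2.0000 1/|dy|=1.1547
    cross x-line → (6,4), t=0.3400
    cross y-line → (6,5), t=0.6004
    cross y-line → (6,6), t=1.7551 (wall)
  → r_3 = 1.7551
beam 4: φ=135°, α=210°
  d=(-0.8660,-0.5000)  start (7,4)  tX=0.1963 tY=0.9600  stride 1/|dx|=1.1547 1/|dy|=2.0000
    cross x-line → (6,4), t=0.1963
    cross y-line → (6,3), t=0.9600
    cross x-line → (5,3), t=1.3510 (wall)
  → r_4 = 1.3510

ranges = [1.6600, 0.9584, 1.7551, 1.3510]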